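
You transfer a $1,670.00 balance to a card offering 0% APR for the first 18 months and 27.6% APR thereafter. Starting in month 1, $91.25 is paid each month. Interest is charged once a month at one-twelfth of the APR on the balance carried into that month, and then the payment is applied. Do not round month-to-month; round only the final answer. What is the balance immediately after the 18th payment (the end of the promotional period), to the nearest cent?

$27.50

Promo months 1–18 at r₀ = 0%/12 = 0; months 19+ at r₁ = 27.6%/12 = 0.023.
After month 18 (no interest yet): B = $1,670.00 − 18·$91.25 = $27.50.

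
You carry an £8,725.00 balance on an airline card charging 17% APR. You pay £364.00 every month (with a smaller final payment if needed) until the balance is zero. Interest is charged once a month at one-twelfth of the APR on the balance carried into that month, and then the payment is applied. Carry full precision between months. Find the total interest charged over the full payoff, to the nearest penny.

£2,010.61

Monthly rate r = 17%/12 = 1.41667% = 0.0141667.
Payoff takes n = ⌈−ln(1 − rB₀/P)/ln(1+r)⌉ = ⌈29.492⌉ = 30 payments; the last is £179.61.
Total paid = 29·£364.00 + £179.61 = £10,735.61.
Total interest = total paid − principal = £10,735.61 − £8,725.00 = £2,010.61.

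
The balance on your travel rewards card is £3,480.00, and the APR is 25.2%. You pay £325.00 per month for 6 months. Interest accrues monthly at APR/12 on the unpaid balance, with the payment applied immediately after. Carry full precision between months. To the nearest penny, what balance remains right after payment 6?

£1,886.87

Monthly rate r = 25.2%/12 = 2.1% = 0.021.
Each month: B ← B·(1+r) − £325.00.
Month 1: interest £73.08; balance after payment £3,228.08.
Month 2: interest £67.79; balance after payment £2,970.87.
Month 3: interest £62.39; balance after payment £2,708.26.
Month 4: interest £56.87; balance after payment £2,440.13.
Month 5: interest £51.24; balance after payment £2,166.37.
Month 6: interest £45.49; balance after payment £1,886.87.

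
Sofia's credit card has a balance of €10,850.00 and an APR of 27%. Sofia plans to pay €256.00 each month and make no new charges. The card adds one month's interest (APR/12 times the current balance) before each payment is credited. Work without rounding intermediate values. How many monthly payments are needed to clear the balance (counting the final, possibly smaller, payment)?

Monthly rate r = 27%/12 = 2.25% = 0.0225.
Recurrence: B ← B·(1+r) − €256.00.
Month 1: interest €244.12; balance after payment €10,838.12.
Month 2: interest €243.86; balance after payment €10,825.98.
Closed form: n = −ln(1 − rB₀/P)/ln(1+r) = −ln(0.046387)/ln(1.0225) ≈ 138.007, so the balance reaches zero during payment 139.

139 months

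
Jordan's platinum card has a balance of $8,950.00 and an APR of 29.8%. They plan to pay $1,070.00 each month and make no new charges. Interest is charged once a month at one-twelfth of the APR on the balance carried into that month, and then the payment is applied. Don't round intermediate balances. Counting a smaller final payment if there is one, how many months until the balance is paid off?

10 months

Monthly rate r = 29.8%/12 = 2.48333% = 0.0248333.
Recurrence: B ← B·(1+r) − $1,070.00.
Month 1: interest $222.26; balance after payment $8,102.26.
Month 2: interest $201.21; balance after payment $7,233.46.
Closed form: n = −ln(1 − rB₀/P)/ln(1+r) = −ln(0.79228)/ln(1.02483) ≈ 9.492, so the balance reaches zero during payment 10.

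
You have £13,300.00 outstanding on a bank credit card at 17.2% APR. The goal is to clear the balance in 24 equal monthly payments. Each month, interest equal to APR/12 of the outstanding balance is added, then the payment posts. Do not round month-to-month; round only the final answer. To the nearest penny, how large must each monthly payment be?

£658.86

Monthly rate r = 17.2%/12 = 1.43333% = 0.0143333.
Level-payment amortization: P = B₀·r / (1 − (1+r)^(−n)) = 13300.00·0.0143333 / (1 − 1.01433^(−24)).
Denominator 1 − (1+r)^(−24) = 0.289337733.
P = 190.633 / 0.289337733 ≈ 658.86.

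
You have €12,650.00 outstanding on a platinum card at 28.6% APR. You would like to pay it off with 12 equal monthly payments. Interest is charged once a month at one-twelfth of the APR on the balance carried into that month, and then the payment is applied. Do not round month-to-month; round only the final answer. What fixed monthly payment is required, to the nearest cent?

Monthly rate r = 28.6%/12 = 2.38333% = 0.0238333.
Level-payment amortization: P = B₀·r / (1 − (1+r)^(−n)) = 12650.00·0.0238333 / (1 − 1.02383^(−12)).
Denominator 1 − (1+r)^(−12) = 0.246212692.
P = 301.492 / 0.246212692 ≈ 1224.52.

€1,224.52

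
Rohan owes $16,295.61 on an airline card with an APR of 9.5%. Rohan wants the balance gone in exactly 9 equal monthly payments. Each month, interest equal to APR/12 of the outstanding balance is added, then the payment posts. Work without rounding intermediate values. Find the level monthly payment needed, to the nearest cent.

$1,883.05

Monthly rate r = 9.5%/12 = 0.791667% = 0.00791667.
Level-payment amortization: P = B₀·r / (1 − (1+r)^(−n)) = 16295.61·0.00791667 / (1 − 1.00792^(−9)).
Denominator 1 − (1+r)^(−9) = 0.0685096498.
P = 129.007 / 0.0685096498 ≈ 1883.05.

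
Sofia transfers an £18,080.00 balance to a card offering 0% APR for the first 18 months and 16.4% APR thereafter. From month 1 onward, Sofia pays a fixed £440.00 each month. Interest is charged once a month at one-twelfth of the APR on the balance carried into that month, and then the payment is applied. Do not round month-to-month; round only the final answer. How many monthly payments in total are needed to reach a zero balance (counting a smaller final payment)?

46 payments

Promo months 1–18 at r₀ = 0%/12 = 0; months 19+ at r₁ = 16.4%/12 = 0.0136667.
After month 18 (no interest yet): B = £18,080.00 − 18·£440.00 = £10,160.00.
Then at r₁ with £440.00/mo: n₂ = −ln(1 − r₁·B/P)/ln(1+r₁) ≈ 27.93 → 28 more payments.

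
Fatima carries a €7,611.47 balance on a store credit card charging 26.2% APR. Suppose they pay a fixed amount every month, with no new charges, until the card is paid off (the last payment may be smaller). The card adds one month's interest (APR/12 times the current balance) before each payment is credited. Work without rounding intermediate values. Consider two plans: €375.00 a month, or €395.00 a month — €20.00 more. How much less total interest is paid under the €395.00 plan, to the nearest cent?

Monthly rate r = 26.2%/12 = 2.18333% = 0.0218333.
At €375.00/mo: n = ⌈−ln(1 − rB₀/P)/ln(1+r)⌉ = 28 payments (last €40.58); total interest = total paid − €7,611.47 = €2,554.11.
At €395.00/mo: 26 payments (last €110.71); total interest €2,374.24.
Interest saved = €2,554.11 − €2,374.24 = €179.87.

€179.87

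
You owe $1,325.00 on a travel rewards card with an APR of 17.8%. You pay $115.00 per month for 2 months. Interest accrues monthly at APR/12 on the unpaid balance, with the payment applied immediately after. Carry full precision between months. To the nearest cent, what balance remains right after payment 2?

$1,132.89

Monthly rate r = 17.8%/12 = 1.48333% = 0.0148333.
Each month: B ← B·(1+r) − $115.00.
Month 1: interest $19.65; balance after payment $1,229.65.
Month 2: interest $18.24; balance after payment $1,132.89.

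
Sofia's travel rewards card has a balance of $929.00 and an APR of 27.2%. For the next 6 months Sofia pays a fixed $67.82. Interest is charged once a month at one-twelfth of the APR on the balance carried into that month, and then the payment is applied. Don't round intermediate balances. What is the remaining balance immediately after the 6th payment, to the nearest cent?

$632.04

Monthly rate r = 27.2%/12 = 2.26667% = 0.0226667.
Each month: B ← B·(1+r) − $67.82.
Month 1: interest $21.06; balance after payment $882.24.
Month 2: interest $20.00; balance after payment $834.41.
Month 3: interest $18.91; balance after payment $785.51.
Month 4: interest $17.80; balance after payment $735.49.
Month 5: interest $16.67; balance after payment $684.34.
Month 6: interest $15.51; balance after payment $632.04.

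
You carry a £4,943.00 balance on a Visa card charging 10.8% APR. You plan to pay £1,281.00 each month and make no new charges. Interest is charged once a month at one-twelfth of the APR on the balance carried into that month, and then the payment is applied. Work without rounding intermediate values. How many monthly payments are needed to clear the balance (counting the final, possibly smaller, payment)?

4 months

Monthly rate r = 10.8%/12 = 0.9% = 0.009.
Recurrence: B ← B·(1+r) − £1,281.00.
Month 1: interest £44.49; balance after payment £3,706.49.
Month 2: interest £33.36; balance after payment £2,458.85.
Month 3: interest £22.13; balance after payment £1,199.97.
Month 4: interest £10.80; balance after payment £0.00.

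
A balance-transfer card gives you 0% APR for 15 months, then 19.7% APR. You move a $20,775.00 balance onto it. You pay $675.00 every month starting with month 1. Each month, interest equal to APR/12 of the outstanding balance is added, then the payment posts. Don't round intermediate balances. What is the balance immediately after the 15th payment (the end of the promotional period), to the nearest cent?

$10,650.00

Promo months 1–15 at r₀ = 0%/12 = 0; months 16+ at r₁ = 19.7%/12 = 0.0164167.
After month 15 (no interest yet): B = $20,775.00 − 15·$675.00 = $10,650.00.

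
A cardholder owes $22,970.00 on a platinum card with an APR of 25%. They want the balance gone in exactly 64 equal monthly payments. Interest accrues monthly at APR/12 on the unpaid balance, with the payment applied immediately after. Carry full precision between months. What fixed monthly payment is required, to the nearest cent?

Monthly rate r = 25%/12 = 2.08333% = 0.0208333.
Level-payment amortization: P = B₀·r / (1 − (1+r)^(−n)) = 22970.00·0.0208333 / (1 − 1.02083^(−64)).
Denominator 1 − (1+r)^(−64) = 0.73276701.
P = 478.542 / 0.73276701 ≈ 653.06.

$653.06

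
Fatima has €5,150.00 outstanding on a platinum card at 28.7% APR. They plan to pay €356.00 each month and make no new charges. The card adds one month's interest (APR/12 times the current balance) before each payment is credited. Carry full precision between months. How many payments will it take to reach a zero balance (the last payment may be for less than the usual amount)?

Monthly rate r = 28.7%/12 = 2.39167% = 0.0239167.
Recurrence: B ← B·(1+r) − €356.00.
Month 1: interest €123.17; balance after payment €4,917.17.
Month 2: interest €117.60; balance after payment €4,678.77.
Closed form: n = −ln(1 − rB₀/P)/ln(1+r) = −ln(0.65401)/ln(1.02392) ≈ 17.966, so the balance reaches zero during payment 18.

18 months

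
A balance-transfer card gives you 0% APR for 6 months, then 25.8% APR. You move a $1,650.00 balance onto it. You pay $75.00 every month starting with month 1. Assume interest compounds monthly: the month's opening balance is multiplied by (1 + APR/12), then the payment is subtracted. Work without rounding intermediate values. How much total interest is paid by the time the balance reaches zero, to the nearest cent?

$286.55

Promo months 1–6 at r₀ = 0%/12 = 0; months 7+ at r₁ = 25.8%/12 = 0.0215.
After month 6 (no interest yet): B = $1,650.00 − 6·$75.00 = $1,200.00.
Then at r₁ with $75.00/mo: n₂ = −ln(1 − r₁·B/P)/ln(1+r₁) ≈ 19.82 → 20 more payments.
Total paid = 25·$75.00 + $61.55 = $1,936.55; interest = $1,936.55 − $1,650.00 = $286.55.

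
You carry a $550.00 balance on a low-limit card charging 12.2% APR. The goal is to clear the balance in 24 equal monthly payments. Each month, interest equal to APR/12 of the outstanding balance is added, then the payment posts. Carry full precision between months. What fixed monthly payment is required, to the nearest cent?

Monthly rate r = 12.2%/12 = 1.01667% = 0.0101667.
Level-payment amortization: P = B₀·r / (1 − (1+r)^(−n)) = 550.00·0.0101667 / (1 − 1.01017^(−24)).
Denominator 1 − (1+r)^(−24) = 0.215546522.
P = 5.59167 / 0.215546522 ≈ 25.94.

$25.94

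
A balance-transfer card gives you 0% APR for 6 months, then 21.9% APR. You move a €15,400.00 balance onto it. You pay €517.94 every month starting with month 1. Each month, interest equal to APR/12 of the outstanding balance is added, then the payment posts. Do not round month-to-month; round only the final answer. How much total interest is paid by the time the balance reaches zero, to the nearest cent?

Promo months 1–6 at r₀ = 0%/12 = 0; months 7+ at r₁ = 21.9%/12 = 0.01825.
After month 6 (no interest yet): B = €15,400.00 − 6·€517.94 = €12,292.36.
Then at r₁ with €517.94/mo: n₂ = −ln(1 − r₁·B/P)/ln(1+r₁) ≈ 31.39 → 32 more payments.
Total paid = 37·€517.94 + €200.91 = €19,364.69; interest = €19,364.69 − €15,400.00 = €3,964.69.

€3,964.69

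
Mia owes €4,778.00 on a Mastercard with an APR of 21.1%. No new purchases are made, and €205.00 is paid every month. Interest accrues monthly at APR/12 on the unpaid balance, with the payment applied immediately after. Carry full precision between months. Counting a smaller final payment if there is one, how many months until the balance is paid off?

Monthly rate r = 21.1%/12 = 1.75833% = 0.0175833.
Recurrence: B ← B·(1+r) − €205.00.
Month 1: interest €84.01; balance after payment €4,657.01.
Month 2: interest €81.89; balance after payment €4,533.90.
Closed form: n = −ln(1 − rB₀/P)/ln(1+r) = −ln(0.59018)/ln(1.01758) ≈ 30.253, so the balance reaches zero during payment 31.

31 months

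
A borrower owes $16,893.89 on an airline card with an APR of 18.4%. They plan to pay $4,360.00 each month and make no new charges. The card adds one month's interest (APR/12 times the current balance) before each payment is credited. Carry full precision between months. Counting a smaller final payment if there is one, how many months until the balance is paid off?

Monthly rate r = 18.4%/12 = 1.53333% = 0.0153333.
Recurrence: B ← B·(1+r) − $4,360.00.
Month 1: interest $259.04; balance after payment $12,792.93.
Month 2: interest $196.16; balance after payment $8,629.09.
Month 3: interest $132.31; balance after payment $4,401.40.
Month 4: interest $67.49; balance after payment $108.89.
Month 5: interest $1.67; balance after payment $0.00.

5 payments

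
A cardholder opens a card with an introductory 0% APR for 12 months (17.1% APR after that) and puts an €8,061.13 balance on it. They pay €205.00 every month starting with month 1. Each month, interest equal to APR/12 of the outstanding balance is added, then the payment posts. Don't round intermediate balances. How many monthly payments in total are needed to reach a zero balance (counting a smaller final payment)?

47 payments

Promo months 1–12 at r₀ = 0%/12 = 0; months 13+ at r₁ = 17.1%/12 = 0.01425.
After month 12 (no interest yet): B = €8,061.13 − 12·€205.00 = €5,601.13.
Then at r₁ with €205.00/mo: n₂ = −ln(1 − r₁·B/P)/ln(1+r₁) ≈ 34.86 → 35 more payments.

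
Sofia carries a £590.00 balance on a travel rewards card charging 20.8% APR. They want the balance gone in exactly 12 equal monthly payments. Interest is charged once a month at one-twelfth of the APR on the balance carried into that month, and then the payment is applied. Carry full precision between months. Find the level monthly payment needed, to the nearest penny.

Monthly rate r = 20.8%/12 = 1.73333% = 0.0173333.
Level-payment amortization: P = B₀·r / (1 − (1+r)^(−n)) = 590.00·0.0173333 / (1 − 1.01733^(−12)).
Denominator 1 − (1+r)^(−12) = 0.186344236.
P = 10.2267 / 0.186344236 ≈ 54.88.

£54.88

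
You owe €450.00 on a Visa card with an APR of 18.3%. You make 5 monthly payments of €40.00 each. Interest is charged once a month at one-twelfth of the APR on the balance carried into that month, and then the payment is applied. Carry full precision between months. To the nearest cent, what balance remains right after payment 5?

Monthly rate r = 18.3%/12 = 1.525% = 0.01525.
Each month: B ← B·(1+r) − €40.00.
Month 1: interest €6.86; balance after payment €416.86.
Month 2: interest €6.36; balance after payment €383.22.
Month 3: interest €5.84; balance after payment €349.06.
Month 4: interest €5.32; balance after payment €314.39.
Month 5: interest €4.79; balance after payment €279.18.

€279.18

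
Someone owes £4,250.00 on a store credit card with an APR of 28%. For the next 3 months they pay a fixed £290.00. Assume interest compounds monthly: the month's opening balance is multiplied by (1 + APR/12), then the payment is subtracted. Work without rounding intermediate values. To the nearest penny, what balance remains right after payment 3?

Monthly rate r = 28%/12 = 2.33333% = 0.0233333.
Each month: B ← B·(1+r) − £290.00.
Month 1: interest £99.17; balance after payment £4,059.17.
Month 2: interest £94.71; balance after payment £3,863.88.
Month 3: interest £90.16; balance after payment £3,664.04.

£3,664.04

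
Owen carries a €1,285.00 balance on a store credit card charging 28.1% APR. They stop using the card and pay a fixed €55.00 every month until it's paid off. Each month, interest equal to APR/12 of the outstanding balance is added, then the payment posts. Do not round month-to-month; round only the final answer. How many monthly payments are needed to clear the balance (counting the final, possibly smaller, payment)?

35 months

Monthly rate r = 28.1%/12 = 2.34167% = 0.0234167.
Recurrence: B ← B·(1+r) − €55.00.
Month 1: interest €30.09; balance after payment €1,260.09.
Month 2: interest €29.51; balance after payment €1,234.60.
Closed form: n = −ln(1 − rB₀/P)/ln(1+r) = −ln(0.4529)/ln(1.02342) ≈ 34.220, so the balance reaches zero during payment 35.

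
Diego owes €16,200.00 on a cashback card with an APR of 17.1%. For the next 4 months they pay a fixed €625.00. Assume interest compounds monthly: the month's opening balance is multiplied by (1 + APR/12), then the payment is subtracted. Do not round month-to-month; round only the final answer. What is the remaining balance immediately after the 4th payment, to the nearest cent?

€14,589.38

Monthly rate r = 17.1%/12 = 1.425% = 0.01425.
Each month: B ← B·(1+r) − €625.00.
Month 1: interest €230.85; balance after payment €15,805.85.
Month 2: interest €225.23; balance after payment €15,406.08.
Month 3: interest €219.54; balance after payment €15,000.62.
Month 4: interest €213.76; balance after payment €14,589.38.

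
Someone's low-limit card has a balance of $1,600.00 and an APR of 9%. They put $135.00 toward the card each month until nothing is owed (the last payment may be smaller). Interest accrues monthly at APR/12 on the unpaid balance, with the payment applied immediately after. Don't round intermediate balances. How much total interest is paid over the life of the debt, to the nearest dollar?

$82

Monthly rate r = 9%/12 = 0.75% = 0.0075.
Payoff takes n = ⌈−ln(1 − rB₀/P)/ln(1+r)⌉ = ⌈12.459⌉ = 13 payments; the last is $62.03.
Total paid = 12·$135.00 + $62.03 = $1,682.03.
Total interest = total paid − principal = $1,682.03 − $1,600.00 = $82.03.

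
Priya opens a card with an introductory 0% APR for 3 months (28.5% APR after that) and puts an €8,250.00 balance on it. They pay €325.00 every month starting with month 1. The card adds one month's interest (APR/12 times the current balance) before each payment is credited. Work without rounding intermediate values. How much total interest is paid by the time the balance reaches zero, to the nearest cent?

Promo months 1–3 at r₀ = 0%/12 = 0; months 4+ at r₁ = 28.5%/12 = 0.02375.
After month 3 (no interest yet): B = €8,250.00 − 3·€325.00 = €7,275.00.
Then at r₁ with €325.00/mo: n₂ = −ln(1 − r₁·B/P)/ln(1+r₁) ≈ 32.31 → 33 more payments.
Total paid = 35·€325.00 + €103.16 = €11,478.16; interest = €11,478.16 − €8,250.00 = €3,228.16.

€3,228.16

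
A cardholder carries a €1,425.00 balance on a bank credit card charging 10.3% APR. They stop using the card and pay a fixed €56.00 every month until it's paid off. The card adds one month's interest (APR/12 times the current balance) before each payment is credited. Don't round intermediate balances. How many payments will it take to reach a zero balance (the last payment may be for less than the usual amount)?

Monthly rate r = 10.3%/12 = 0.858333% = 0.00858333.
Recurrence: B ← B·(1+r) − €56.00.
Month 1: interest €12.23; balance after payment €1,381.23.
Month 2: interest €11.86; balance after payment €1,337.09.
Closed form: n = −ln(1 − rB₀/P)/ln(1+r) = −ln(0.78158)/ln(1.00858) ≈ 28.834, so the balance reaches zero during payment 29.

29 months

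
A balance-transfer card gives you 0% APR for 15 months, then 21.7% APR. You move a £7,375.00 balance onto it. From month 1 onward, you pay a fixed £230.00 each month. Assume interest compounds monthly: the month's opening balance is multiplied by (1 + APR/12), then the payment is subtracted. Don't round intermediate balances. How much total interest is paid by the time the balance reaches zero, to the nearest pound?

£811

Promo months 1–15 at r₀ = 0%/12 = 0; months 16+ at r₁ = 21.7%/12 = 0.0180833.
After month 15 (no interest yet): B = £7,375.00 − 15·£230.00 = £3,925.00.
Then at r₁ with £230.00/mo: n₂ = −ln(1 − r₁·B/P)/ln(1+r₁) ≈ 20.59 → 21 more payments.
Total paid = 35·£230.00 + £136.48 = £8,186.48; interest = £8,186.48 − £7,375.00 = £811.48.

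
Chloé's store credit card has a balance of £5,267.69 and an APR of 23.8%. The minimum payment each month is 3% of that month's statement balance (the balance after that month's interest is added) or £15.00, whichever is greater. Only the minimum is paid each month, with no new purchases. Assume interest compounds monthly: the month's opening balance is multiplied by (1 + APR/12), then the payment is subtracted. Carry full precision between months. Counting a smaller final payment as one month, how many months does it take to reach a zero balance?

273 months

Monthly rate r = 23.8%/12 = 1.98333% = 0.0198333.
While 3% of the post-interest balance exceeds £15.00, each month B ← (B·(1+r))·(1 − 0.03), i.e. B shrinks by the factor (1+r)·0.97 = 0.98924.
This holds for months 1–220. Entering month 221 the balance is £487.33; 3% of the post-interest balance is now below £15.00, so the flat £15.00 minimum applies from here.
From month 221 a fixed £15.00 at rate r clears £487.33 in 53 more payments. Total: 220 + 53 = 273 months.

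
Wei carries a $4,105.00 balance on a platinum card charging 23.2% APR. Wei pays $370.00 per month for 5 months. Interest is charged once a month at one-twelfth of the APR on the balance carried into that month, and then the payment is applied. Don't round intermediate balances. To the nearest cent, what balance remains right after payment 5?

Monthly rate r = 23.2%/12 = 1.93333% = 0.0193333.
Each month: B ← B·(1+r) − $370.00.
Month 1: interest $79.36; balance after payment $3,814.36.
Month 2: interest $73.74; balance after payment $3,518.11.
Month 3: interest $68.02; balance after payment $3,216.12.
Month 4: interest $62.18; balance after payment $2,908.30.
Month 5: interest $56.23; balance after payment $2,594.53.

$2,594.53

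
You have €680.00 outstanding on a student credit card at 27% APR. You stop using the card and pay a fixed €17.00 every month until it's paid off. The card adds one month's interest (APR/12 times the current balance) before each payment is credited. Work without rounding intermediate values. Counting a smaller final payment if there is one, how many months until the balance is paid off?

Monthly rate r = 27%/12 = 2.25% = 0.0225.
Recurrence: B ← B·(1+r) − €17.00.
Month 1: interest €15.30; balance after payment €678.30.
Month 2: interest €15.26; balance after payment €676.56.
Closed form: n = −ln(1 − rB₀/P)/ln(1+r) = −ln(0.1)/ln(1.0225) ≈ 103.484, so the balance reaches zero during payment 104.

104 payments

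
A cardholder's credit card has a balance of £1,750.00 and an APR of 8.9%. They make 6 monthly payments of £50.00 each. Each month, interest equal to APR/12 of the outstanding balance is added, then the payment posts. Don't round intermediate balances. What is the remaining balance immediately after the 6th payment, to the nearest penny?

£1,523.72

Monthly rate r = 8.9%/12 = 0.741667% = 0.00741667.
Each month: B ← B·(1+r) − £50.00.
Month 1: interest £12.98; balance after payment £1,712.98.
Month 2: interest £12.70; balance after payment £1,675.68.
Month 3: interest £12.43; balance after payment £1,638.11.
Month 4: interest £12.15; balance after payment £1,600.26.
Month 5: interest £11.87; balance after payment £1,562.13.
Month 6: interest £11.59; balance after payment £1,523.72.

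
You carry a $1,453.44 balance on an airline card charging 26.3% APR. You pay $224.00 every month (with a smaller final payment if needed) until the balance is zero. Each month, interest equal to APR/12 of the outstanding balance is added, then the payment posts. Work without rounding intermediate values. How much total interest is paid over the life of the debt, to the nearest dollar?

$132

Monthly rate r = 26.3%/12 = 2.19167% = 0.0219167.
Payoff takes n = ⌈−ln(1 − rB₀/P)/ln(1+r)⌉ = ⌈7.075⌉ = 8 payments; the last is $17.05.
Total paid = 7·$224.00 + $17.05 = $1,585.05.
Total interest = total paid − principal = $1,585.05 − $1,453.44 = $131.61.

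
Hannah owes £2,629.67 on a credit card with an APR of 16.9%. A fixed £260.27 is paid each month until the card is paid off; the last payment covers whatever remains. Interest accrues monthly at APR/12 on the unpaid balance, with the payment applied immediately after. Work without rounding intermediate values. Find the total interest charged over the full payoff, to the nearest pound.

Monthly rate r = 16.9%/12 = 1.40833% = 0.0140833.
Payoff takes n = ⌈−ln(1 − rB₀/P)/ln(1+r)⌉ = ⌈10.975⌉ = 11 payments; the last is £253.92.
Total paid = 10·£260.27 + £253.92 = £2,856.62.
Total interest = total paid − principal = £2,856.62 − £2,629.67 = £226.95.

£227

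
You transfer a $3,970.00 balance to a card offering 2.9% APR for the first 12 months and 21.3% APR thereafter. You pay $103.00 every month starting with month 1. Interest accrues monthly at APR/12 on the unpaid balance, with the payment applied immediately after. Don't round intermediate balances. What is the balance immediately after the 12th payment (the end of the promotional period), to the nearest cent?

Promo months 1–12 at r₀ = 2.9%/12 = 0.00241667; months 13+ at r₁ = 21.3%/12 = 0.01775.
After month 12: iterate B ← B·(1+r₀) − $103.00 for 12 months → $2,834.11.

$2,834.11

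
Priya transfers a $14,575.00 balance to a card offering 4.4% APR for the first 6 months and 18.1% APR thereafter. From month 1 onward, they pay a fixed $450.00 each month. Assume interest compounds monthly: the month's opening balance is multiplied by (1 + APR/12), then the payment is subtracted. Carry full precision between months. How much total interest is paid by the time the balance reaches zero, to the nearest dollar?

Promo months 1–6 at r₀ = 4.4%/12 = 0.00366667; months 7+ at r₁ = 18.1%/12 = 0.0150833.
After month 6: iterate B ← B·(1+r₀) − $450.00 for 6 months → $12,173.73.
Then at r₁ with $450.00/mo: n₂ = −ln(1 − r₁·B/P)/ln(1+r₁) ≈ 35.02 → 36 more payments.
Total paid = 41·$450.00 + $10.62 = $18,460.62; interest = $18,460.62 − $14,575.00 = $3,885.62.

$3,886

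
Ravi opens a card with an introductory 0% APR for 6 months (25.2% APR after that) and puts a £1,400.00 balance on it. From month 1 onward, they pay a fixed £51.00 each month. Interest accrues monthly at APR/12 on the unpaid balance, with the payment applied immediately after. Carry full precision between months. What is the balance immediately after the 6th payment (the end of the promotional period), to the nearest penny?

Promo months 1–6 at r₀ = 0%/12 = 0; months 7+ at r₁ = 25.2%/12 = 0.021.
After month 6 (no interest yet): B = £1,400.00 − 6·£51.00 = £1,094.00.

£1,094.00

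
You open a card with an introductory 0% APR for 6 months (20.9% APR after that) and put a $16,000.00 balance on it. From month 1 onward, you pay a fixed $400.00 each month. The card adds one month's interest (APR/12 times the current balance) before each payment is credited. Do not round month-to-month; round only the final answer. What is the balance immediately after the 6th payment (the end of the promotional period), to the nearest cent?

Promo months 1–6 at r₀ = 0%/12 = 0; months 7+ at r₁ = 20.9%/12 = 0.0174167.
After month 6 (no interest yet): B = $16,000.00 − 6·$400.00 = $13,600.00.

$13,600.00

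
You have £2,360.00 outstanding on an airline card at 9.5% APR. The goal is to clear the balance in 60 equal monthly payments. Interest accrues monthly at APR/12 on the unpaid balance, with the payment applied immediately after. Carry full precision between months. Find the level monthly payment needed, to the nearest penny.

£49.56

Monthly rate r = 9.5%/12 = 0.791667% = 0.00791667.
Level-payment amortization: P = B₀·r / (1 − (1+r)^(−n)) = 2360.00·0.00791667 / (1 − 1.00792^(−60)).
Denominator 1 − (1+r)^(−60) = 0.376950716.
P = 18.6833 / 0.376950716 ≈ 49.56.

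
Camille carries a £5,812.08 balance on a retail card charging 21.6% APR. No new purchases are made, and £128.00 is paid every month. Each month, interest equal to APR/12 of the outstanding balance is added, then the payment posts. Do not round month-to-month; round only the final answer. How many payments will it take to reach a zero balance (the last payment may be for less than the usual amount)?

Monthly rate r = 21.6%/12 = 1.8% = 0.018.
Recurrence: B ← B·(1+r) − £128.00.
Month 1: interest £104.62; balance after payment £5,788.70.
Month 2: interest £104.20; balance after payment £5,764.89.
Closed form: n = −ln(1 − rB₀/P)/ln(1+r) = −ln(0.18268)/ln(1.018) ≈ 95.294, so the balance reaches zero during payment 96.

96 payments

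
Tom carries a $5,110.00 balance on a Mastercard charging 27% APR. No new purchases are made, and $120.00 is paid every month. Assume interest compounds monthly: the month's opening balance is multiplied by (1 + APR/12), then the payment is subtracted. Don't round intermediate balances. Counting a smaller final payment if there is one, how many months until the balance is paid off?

143 payments

Monthly rate r = 27%/12 = 2.25% = 0.0225.
Recurrence: B ← B·(1+r) − $120.00.
Month 1: interest $114.97; balance after payment $5,104.98.
Month 2: interest $114.86; balance after payment $5,099.84.
Closed form: n = −ln(1 − rB₀/P)/ln(1+r) = −ln(0.041875)/ln(1.0225) ≈ 142.606, so the balance reaches zero during payment 143.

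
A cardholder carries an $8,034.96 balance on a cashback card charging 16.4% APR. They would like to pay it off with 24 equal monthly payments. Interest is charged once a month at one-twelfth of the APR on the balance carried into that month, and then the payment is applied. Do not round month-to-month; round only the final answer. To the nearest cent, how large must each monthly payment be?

Monthly rate r = 16.4%/12 = 1.36667% = 0.0136667.
Level-payment amortization: P = B₀·r / (1 − (1+r)^(−n)) = 8034.96·0.0136667 / (1 − 1.01367^(−24)).
Denominator 1 − (1+r)^(−24) = 0.27803519.
P = 109.811 / 0.27803519 ≈ 394.95.

$394.95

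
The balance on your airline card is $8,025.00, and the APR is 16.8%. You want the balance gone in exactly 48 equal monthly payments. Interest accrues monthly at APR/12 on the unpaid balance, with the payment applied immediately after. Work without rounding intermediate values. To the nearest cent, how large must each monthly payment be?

$230.73

Monthly rate r = 16.8%/12 = 1.4% = 0.014.
Level-payment amortization: P = B₀·r / (1 − (1+r)^(−n)) = 8025.00·0.014 / (1 − 1.014^(−48)).
Denominator 1 − (1+r)^(−48) = 0.486928182.
P = 112.35 / 0.486928182 ≈ 230.73.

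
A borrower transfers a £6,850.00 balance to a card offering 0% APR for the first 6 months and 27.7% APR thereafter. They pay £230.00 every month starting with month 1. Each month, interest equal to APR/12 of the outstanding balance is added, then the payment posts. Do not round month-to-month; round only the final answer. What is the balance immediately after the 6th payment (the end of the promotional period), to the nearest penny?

£5,470.00

Promo months 1–6 at r₀ = 0%/12 = 0; months 7+ at r₁ = 27.7%/12 = 0.0230833.
After month 6 (no interest yet): B = £6,850.00 − 6·£230.00 = £5,470.00.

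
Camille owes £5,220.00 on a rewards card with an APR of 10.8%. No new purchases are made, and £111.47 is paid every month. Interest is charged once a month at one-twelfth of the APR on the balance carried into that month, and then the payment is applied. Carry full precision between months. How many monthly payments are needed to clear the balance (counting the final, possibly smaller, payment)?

62 months

Monthly rate r = 10.8%/12 = 0.9% = 0.009.
Recurrence: B ← B·(1+r) − £111.47.
Month 1: interest £46.98; balance after payment £5,155.51.
Month 2: interest £46.40; balance after payment £5,090.44.
Closed form: n = −ln(1 − rB₀/P)/ln(1+r) = −ln(0.57854)/ln(1.009) ≈ 61.078, so the balance reaches zero during payment 62.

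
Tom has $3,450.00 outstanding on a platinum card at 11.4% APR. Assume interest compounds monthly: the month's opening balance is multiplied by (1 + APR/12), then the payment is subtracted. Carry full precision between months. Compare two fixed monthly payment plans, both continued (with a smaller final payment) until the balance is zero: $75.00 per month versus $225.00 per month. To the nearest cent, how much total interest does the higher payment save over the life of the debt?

$810.29

Monthly rate r = 11.4%/12 = 0.95% = 0.0095.
At $75.00/mo: n = ⌈−ln(1 − rB₀/P)/ln(1+r)⌉ = 61 payments (last $56.91); total interest = total paid − $3,450.00 = $1,106.91.
At $225.00/mo: 17 payments (last $146.62); total interest $296.62.
Interest saved = $1,106.91 − $296.62 = $810.29.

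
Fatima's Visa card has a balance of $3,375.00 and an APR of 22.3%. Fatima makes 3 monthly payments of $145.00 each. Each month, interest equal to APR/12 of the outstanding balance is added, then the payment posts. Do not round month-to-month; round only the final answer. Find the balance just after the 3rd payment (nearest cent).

$3,123.54

Monthly rate r = 22.3%/12 = 1.85833% = 0.0185833.
Each month: B ← B·(1+r) − $145.00.
Month 1: interest $62.72; balance after payment $3,292.72.
Month 2: interest $61.19; balance after payment $3,208.91.
Month 3: interest $59.63; balance after payment $3,123.54.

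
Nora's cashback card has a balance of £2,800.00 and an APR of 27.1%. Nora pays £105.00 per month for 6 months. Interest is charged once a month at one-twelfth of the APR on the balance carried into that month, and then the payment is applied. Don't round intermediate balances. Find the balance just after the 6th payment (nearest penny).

£2,534.82

Monthly rate r = 27.1%/12 = 2.25833% = 0.0225833.
Each month: B ← B·(1+r) − £105.00.
Month 1: interest £63.23; balance after payment £2,758.23.
Month 2: interest £62.29; balance after payment £2,715.52.
Month 3: interest £61.33; balance after payment £2,671.85.
Month 4: interest £60.34; balance after payment £2,627.19.
Month 5: interest £59.33; balance after payment £2,581.52.
Month 6: interest £58.30; balance after payment £2,534.82.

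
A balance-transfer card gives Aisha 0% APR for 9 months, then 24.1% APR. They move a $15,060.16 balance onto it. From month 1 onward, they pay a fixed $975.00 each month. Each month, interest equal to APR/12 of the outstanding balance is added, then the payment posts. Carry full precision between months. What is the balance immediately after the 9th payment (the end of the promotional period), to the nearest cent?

$6,285.16

Promo months 1–9 at r₀ = 0%/12 = 0; months 10+ at r₁ = 24.1%/12 = 0.0200833.
After month 9 (no interest yet): B = $15,060.16 − 9·$975.00 = $6,285.16.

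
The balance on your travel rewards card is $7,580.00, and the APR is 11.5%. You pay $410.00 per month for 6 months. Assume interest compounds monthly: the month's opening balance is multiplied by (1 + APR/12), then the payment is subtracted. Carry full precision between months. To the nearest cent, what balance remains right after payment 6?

$5,506.73

Monthly rate r = 11.5%/12 = 0.958333% = 0.00958333.
Each month: B ← B·(1+r) − $410.00.
Month 1: interest $72.64; balance after payment $7,242.64.
Month 2: interest $69.41; balance after payment $6,902.05.
Month 3: interest $66.14; balance after payment $6,558.19.
Month 4: interest $62.85; balance after payment $6,211.04.
Month 5: interest $59.52; balance after payment $5,860.57.
Month 6: interest $56.16; balance after payment $5,506.73.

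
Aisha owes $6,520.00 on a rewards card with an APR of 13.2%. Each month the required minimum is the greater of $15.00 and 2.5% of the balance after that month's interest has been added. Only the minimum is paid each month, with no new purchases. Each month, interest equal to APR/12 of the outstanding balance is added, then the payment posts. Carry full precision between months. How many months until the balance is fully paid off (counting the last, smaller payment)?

219 months

Monthly rate r = 13.2%/12 = 1.1% = 0.011.
While 2.5% of the post-interest balance exceeds $15.00, each month B ← (B·(1+r))·(1 − 0.025), i.e. B shrinks by the factor (1+r)·0.975 = 0.98572.
This holds for months 1–167. Entering month 168 the balance is $590.83; 2.5% of the post-interest balance is now below $15.00, so the flat $15.00 minimum applies from here.
From month 168 a fixed $15.00 at rate r clears $590.83 in 52 more payments. Total: 167 + 52 = 219 months.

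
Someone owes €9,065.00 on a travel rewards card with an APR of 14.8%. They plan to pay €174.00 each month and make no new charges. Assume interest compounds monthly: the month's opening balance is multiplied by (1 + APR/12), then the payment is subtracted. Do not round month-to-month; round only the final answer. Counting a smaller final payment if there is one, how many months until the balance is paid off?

Monthly rate r = 14.8%/12 = 1.23333% = 0.0123333.
Recurrence: B ← B·(1+r) − €174.00.
Month 1: interest €111.80; balance after payment €9,002.80.
Month 2: interest €111.03; balance after payment €8,939.84.
Closed form: n = −ln(1 − rB₀/P)/ln(1+r) = −ln(0.35746)/ln(1.01233) ≈ 83.924, so the balance reaches zero during payment 84.

84 months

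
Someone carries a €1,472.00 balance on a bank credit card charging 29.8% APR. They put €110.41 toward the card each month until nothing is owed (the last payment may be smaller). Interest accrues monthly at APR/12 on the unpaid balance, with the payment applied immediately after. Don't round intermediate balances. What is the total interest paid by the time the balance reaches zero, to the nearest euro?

Monthly rate r = 29.8%/12 = 2.48333% = 0.0248333.
Payoff takes n = ⌈−ln(1 − rB₀/P)/ln(1+r)⌉ = ⌈16.392⌉ = 17 payments; the last is €43.59.
Total paid = 16·€110.41 + €43.59 = €1,810.15.
Total interest = total paid − principal = €1,810.15 − €1,472.00 = €338.15.

€338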